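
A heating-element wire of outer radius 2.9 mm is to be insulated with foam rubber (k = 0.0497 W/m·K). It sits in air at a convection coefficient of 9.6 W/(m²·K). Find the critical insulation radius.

r_cr ≈ 5.18 mm

For a cylinder r_cr = k/h = 0.0497/9.6
r_cr = 5.18 mm; since the bare radius (2.9 mm) is below r_cr, adding a thin layer of insulation will *increase* heat loss.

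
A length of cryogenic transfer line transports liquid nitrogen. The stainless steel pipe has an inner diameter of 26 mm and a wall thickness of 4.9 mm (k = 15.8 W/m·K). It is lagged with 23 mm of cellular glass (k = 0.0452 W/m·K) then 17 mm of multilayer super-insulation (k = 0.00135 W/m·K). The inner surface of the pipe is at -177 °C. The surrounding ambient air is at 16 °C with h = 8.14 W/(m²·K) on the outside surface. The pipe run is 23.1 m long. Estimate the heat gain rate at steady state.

For a radial system each layer contributes R = ln(r_out/r_in)/(2πkL); films add R = 1/(hA).
R_stainless steel pipe wall = ln(17.9/13)/(2π×15.8×23.1) = 1.395×10^-4 K/W
R_cellular glass = ln(40.9/17.9)/(2π×0.0452×23.1) = 0.126 K/W
R_multilayer super-insulation = ln(57.9/40.9)/(2π×0.00135×23.1) = 1.774 K/W
R_outer film = 1/(h_o·2πr_oL) = 1/(8.14×2π×0.0579×23.1) = 0.01462 K/W
R_total = 1.915 K/W
Q = ΔT/R_total = 193/1.915

Q ≈ 101 W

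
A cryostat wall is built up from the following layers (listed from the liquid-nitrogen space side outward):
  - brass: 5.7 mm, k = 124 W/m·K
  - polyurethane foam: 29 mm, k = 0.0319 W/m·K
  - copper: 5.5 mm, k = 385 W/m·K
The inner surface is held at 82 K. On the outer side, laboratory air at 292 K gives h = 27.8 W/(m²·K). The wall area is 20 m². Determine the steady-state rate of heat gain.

Thermal resistances in series:
R_brass = L/(kA) = 0.0057/(124×20) = 2.298×10^-6 K/W
R_polyurethane foam = L/(kA) = 0.029/(0.0319×20) = 0.04545 K/W
R_copper = L/(kA) = 0.0055/(385×20) = 7.143×10^-7 K/W
R_outer film = 1/(h_o·A) = 1/(27.8×20) = 0.001799 K/W
R_total = 0.04726 K/W
Q = ΔT / R_total = 210 / 0.04726

Q ≈ 4440 W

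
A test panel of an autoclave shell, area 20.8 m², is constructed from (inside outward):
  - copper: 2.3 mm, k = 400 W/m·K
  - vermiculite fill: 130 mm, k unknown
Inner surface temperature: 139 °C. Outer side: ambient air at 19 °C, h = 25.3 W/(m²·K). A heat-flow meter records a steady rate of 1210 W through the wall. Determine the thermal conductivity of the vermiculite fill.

k ≈ 0.0643 W/(m·K)

Series thermal resistances:
R_copper = L/(kA) = 0.0023/(400×20.8) = 2.764×10^-7 K/W
R_outer film = 1/(h_o·A) = 1/(25.3×20.8) = 0.0019 K/W
Sum of known resistances R_other = 0.001901 K/W
Total R = ΔT/Q = 120/1210 = 0.09917 K/W
R_vermiculite fill = R_total − R_other = 0.09727 K/W
k = L/(R·A) = 0.13/(0.09727×20.8)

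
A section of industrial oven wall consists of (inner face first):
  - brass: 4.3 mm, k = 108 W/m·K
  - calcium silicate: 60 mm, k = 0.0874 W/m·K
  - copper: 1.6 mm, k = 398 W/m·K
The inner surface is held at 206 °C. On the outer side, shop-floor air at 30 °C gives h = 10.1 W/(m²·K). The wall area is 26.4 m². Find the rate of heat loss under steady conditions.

Treating each layer as a thermal resistance in series:
R_brass = L/(kA) = 0.0043/(108×26.4) = 1.508×10^-6 K/W
R_calcium silicate = L/(kA) = 0.06/(0.0874×26.4) = 0.026 K/W
R_copper = L/(kA) = 0.0016/(398×26.4) = 1.523×10^-7 K/W
R_outer film = 1/(h_o·A) = 1/(10.1×26.4) = 0.00375 K/W
R_total = 0.02976 K/W
Q = ΔT / R_total = 176 / 0.02976

Q ≈ 5910 W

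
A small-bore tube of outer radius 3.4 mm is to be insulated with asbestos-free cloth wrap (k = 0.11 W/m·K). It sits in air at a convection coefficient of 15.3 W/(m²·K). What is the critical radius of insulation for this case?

For a cylinder r_cr = k/h = 0.11/15.3
r_cr = 7.19 mm; since the bare radius (3.4 mm) is below r_cr, adding a thin layer of insulation will *increase* heat loss.

r_cr ≈ 7.19 mm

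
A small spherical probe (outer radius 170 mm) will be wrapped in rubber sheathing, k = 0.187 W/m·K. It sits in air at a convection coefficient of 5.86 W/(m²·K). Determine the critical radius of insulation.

For a sphere r_cr = 2k/h = 2×0.187/5.86
r_cr = 63.8 mm; since the bare radius (170 mm) is above r_cr, any added insulation will reduce heat loss.

r_cr ≈ 63.8 mm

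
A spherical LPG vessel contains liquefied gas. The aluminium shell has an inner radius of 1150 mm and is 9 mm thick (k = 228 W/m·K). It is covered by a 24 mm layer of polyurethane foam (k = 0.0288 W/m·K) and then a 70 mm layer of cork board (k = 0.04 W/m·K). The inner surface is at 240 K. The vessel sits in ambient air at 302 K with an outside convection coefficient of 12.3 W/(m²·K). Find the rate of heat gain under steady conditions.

Radial (spherical) resistances in series:
R_aluminium shell = (1/1.15 − 1/1.159)/(4π×228) = 2.357×10^-6 K/W
R_polyurethane foam = (1/1.159 − 1/1.183)/(4π×0.0288) = 0.04837 K/W
R_cork board = (1/1.183 − 1/1.253)/(4π×0.04) = 0.09395 K/W
R_outer film = 1/(h·4πr_o²) = 1/(12.3×4π×1.253²) = 0.004121 K/W
R_total = 0.1464 K/W
Q = ΔT/R_total = 62/0.1464

Q ≈ 423 W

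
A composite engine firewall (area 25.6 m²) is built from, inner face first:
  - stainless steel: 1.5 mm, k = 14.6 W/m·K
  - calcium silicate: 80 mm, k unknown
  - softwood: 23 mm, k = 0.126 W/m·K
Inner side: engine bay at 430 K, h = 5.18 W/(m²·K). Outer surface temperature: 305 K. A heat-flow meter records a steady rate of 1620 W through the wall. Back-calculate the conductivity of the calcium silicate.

Using the resistance-network approach (series):
R_inner film = 1/(h_i·A) = 1/(5.18×25.6) = 0.007541 K/W
R_stainless steel = L/(kA) = 0.0015/(14.6×25.6) = 4.013×10^-6 K/W
R_softwood = L/(kA) = 0.023/(0.126×25.6) = 0.00713 K/W
Sum of known resistances R_other = 0.01468 K/W
Total R = ΔT/Q = 125/1620 = 0.07716 K/W
R_calcium silicate = R_total − R_other = 0.06249 K/W
k = L/(R·A) = 0.08/(0.06249×25.6)

k ≈ 0.05 W/(m·K)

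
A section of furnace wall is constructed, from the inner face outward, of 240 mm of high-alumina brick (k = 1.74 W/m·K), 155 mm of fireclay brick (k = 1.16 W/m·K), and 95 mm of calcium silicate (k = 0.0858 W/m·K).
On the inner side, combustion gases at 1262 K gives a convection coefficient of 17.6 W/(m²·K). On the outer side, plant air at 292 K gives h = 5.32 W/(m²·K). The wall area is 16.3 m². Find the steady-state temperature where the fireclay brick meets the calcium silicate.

Using the resistance-network approach (series):
R_inner film = 1/(h_i·A) = 1/(17.6×16.3) = 0.003486 K/W
R_high-alumina brick = L/(kA) = 0.24/(1.74×16.3) = 0.008462 K/W
R_fireclay brick = L/(kA) = 0.155/(1.16×16.3) = 0.008198 K/W
R_calcium silicate = L/(kA) = 0.095/(0.0858×16.3) = 0.06793 K/W
R_outer film = 1/(h_o·A) = 1/(5.32×16.3) = 0.01153 K/W
R_total = 0.09961 K/W;  Q = ΔT/R_total = 970/0.09961 = 9738 W
T_interface = T_inner − Q·ΣR(inner→interface) = 1262 − 9740×0.02015

T ≈ 1070 K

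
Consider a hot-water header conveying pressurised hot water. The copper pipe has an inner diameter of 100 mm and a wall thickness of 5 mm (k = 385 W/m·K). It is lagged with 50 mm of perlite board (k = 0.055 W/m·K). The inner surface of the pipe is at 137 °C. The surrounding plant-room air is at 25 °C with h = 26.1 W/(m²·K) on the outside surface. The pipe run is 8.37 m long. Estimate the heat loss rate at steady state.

Q ≈ 486 W

Cylindrical conduction, so R = ln(r₂/r₁)/(2πkL) per layer, in series:
R_copper pipe wall = ln(55/50)/(2π×385×8.37) = 4.707×10^-6 K/W
R_perlite board = ln(105/55)/(2π×0.055×8.37) = 0.2236 K/W
R_outer film = 1/(h_o·2πr_oL) = 1/(26.1×2π×0.105×8.37) = 0.006938 K/W
R_total = 0.2305 K/W
Q = ΔT/R_total = 112/0.2305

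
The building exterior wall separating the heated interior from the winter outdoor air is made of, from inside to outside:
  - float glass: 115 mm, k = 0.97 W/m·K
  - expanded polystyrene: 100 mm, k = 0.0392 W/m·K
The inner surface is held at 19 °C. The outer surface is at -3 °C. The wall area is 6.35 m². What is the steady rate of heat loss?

Q ≈ 52.3 W

Treating each layer as a thermal resistance in series:
R_float glass = L/(kA) = 0.115/(0.97×6.35) = 0.01867 K/W
R_expanded polystyrene = L/(kA) = 0.1/(0.0392×6.35) = 0.4017 K/W
R_total = 0.4204 K/W
Q = ΔT / R_total = 22 / 0.4204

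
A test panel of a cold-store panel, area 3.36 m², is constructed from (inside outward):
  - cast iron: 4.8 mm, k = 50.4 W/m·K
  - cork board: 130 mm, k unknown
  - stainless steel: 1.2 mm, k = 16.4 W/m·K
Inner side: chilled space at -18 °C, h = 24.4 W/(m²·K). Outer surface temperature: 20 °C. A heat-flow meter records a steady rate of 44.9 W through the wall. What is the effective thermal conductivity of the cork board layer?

Thermal resistances in series:
R_inner film = 1/(h_i·A) = 1/(24.4×3.36) = 0.0122 K/W
R_cast iron = L/(kA) = 0.0048/(50.4×3.36) = 2.834×10^-5 K/W
R_stainless steel = L/(kA) = 0.0012/(16.4×3.36) = 2.178×10^-5 K/W
Sum of known resistances R_other = 0.01225 K/W
Total R = ΔT/Q = 38/44.9 = 0.8463 K/W
R_cork board = R_total − R_other = 0.8341 K/W
k = L/(R·A) = 0.13/(0.8341×3.36)

k ≈ 0.0464 W/(m·K)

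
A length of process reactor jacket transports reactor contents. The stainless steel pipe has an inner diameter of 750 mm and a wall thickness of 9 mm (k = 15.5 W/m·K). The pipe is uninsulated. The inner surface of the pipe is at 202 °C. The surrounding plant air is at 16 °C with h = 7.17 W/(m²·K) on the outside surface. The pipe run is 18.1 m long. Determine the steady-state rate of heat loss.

Treating each annulus and film as a series resistance:
R_stainless steel pipe wall = ln(384/375)/(2π×15.5×18.1) = 1.345×10^-5 K/W
R_outer film = 1/(h_o·2πr_oL) = 1/(7.17×2π×0.384×18.1) = 0.003194 K/W
R_total = 0.003207 K/W
Q = ΔT/R_total = 186/0.003207

Q ≈ 58000 W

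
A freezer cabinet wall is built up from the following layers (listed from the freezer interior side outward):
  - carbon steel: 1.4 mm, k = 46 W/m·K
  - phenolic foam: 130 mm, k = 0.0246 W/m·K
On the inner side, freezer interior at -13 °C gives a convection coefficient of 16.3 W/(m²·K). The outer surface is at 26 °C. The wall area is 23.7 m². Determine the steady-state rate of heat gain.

Q ≈ 173 W

Treating each layer as a thermal resistance in series:
R_inner film = 1/(h_i·A) = 1/(16.3×23.7) = 0.002589 K/W
R_carbon steel = L/(kA) = 0.0014/(46×23.7) = 1.284×10^-6 K/W
R_phenolic foam = L/(kA) = 0.13/(0.0246×23.7) = 0.223 K/W
R_total = 0.2256 K/W
Q = ΔT / R_total = 39 / 0.2256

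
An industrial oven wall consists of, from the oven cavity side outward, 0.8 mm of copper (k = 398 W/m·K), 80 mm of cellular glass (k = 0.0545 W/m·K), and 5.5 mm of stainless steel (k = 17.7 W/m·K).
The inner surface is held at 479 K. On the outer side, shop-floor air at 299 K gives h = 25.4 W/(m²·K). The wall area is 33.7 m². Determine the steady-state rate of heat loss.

Model the wall as resistances in series:
R_copper = L/(kA) = 0.0008/(398×33.7) = 5.965×10^-8 K/W
R_cellular glass = L/(kA) = 0.08/(0.0545×33.7) = 0.04356 K/W
R_stainless steel = L/(kA) = 0.0055/(17.7×33.7) = 9.221×10^-6 K/W
R_outer film = 1/(h_o·A) = 1/(25.4×33.7) = 0.001168 K/W
R_total = 0.04474 K/W
Q = ΔT / R_total = 180 / 0.04474

Q ≈ 4020 W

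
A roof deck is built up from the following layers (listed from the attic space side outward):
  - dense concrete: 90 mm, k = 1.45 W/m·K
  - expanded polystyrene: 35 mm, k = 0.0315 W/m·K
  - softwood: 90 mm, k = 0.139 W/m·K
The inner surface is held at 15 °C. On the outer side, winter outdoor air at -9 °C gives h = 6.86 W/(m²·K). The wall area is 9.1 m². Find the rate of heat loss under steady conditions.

Q ≈ 111 W

Treating each layer as a thermal resistance in series:
R_dense concrete = L/(kA) = 0.09/(1.45×9.1) = 0.006821 K/W
R_expanded polystyrene = L/(kA) = 0.035/(0.0315×9.1) = 0.1221 K/W
R_softwood = L/(kA) = 0.09/(0.139×9.1) = 0.07115 K/W
R_outer film = 1/(h_o·A) = 1/(6.86×9.1) = 0.01602 K/W
R_total = 0.2161 K/W
Q = ΔT / R_total = 24 / 0.2161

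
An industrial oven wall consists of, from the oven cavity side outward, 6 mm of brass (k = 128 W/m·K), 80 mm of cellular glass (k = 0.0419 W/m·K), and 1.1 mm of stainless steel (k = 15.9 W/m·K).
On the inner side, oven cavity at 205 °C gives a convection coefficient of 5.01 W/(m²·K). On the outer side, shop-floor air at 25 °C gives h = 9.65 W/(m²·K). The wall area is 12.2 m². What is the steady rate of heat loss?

Q ≈ 992 W

Model the wall as resistances in series:
R_inner film = 1/(h_i·A) = 1/(5.01×12.2) = 0.01636 K/W
R_brass = L/(kA) = 0.006/(128×12.2) = 3.842×10^-6 K/W
R_cellular glass = L/(kA) = 0.08/(0.0419×12.2) = 0.1565 K/W
R_stainless steel = L/(kA) = 0.0011/(15.9×12.2) = 5.671×10^-6 K/W
R_outer film = 1/(h_o·A) = 1/(9.65×12.2) = 0.008494 K/W
R_total = 0.1814 K/W
Q = ΔT / R_total = 180 / 0.1814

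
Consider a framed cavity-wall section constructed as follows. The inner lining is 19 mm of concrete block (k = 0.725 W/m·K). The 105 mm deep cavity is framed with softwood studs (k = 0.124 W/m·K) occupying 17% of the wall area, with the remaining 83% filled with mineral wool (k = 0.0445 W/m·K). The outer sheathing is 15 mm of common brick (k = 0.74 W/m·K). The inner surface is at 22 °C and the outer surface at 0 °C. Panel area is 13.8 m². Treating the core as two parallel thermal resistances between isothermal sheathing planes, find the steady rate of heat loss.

Sheathing layers in series; stud and cavity paths in parallel between them.
R_inner = 0.019/(0.725×13.8) = 0.001899 K/W
R_stud  = 0.105/(0.124×0.17×13.8) = 0.3609 K/W
R_cav   = 0.105/(0.0445×0.83×13.8) = 0.206 K/W
1/R_core = 1/R_stud + 1/R_cav → R_core = 0.1312 K/W
R_outer = 0.015/(0.74×13.8) = 0.001469 K/W
R_total = 0.1345 K/W
Q = ΔT/R_total = 22/0.1345

Q ≈ 164 W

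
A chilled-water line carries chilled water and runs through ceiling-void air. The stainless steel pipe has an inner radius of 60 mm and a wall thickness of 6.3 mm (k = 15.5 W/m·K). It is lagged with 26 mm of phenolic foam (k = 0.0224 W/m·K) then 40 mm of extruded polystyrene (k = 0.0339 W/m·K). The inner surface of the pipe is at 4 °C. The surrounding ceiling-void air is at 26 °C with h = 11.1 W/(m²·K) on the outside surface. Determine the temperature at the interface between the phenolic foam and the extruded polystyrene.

T ≈ 16.5 °C

Treating each annulus and film as a series resistance:
R_stainless steel pipe wall = ln(66.3/60)/(2π×15.5×1) = 0.001025 K/W
R_phenolic foam = ln(92.3/66.3)/(2π×0.0224×1) = 2.351 K/W
R_extruded polystyrene = ln(132.3/92.3)/(2π×0.0339×1) = 1.69 K/W
R_outer film = 1/(h_o·2πr_oL) = 1/(11.1×2π×0.1323×1) = 0.1084 K/W
R_total = 4.15 K/W
Q = ΔT/R_total = 22/4.15
Q = 5.3 W/m
T_interface = T_inner + Q·ΣR(inner→interface) = 4 + 5.3×2.352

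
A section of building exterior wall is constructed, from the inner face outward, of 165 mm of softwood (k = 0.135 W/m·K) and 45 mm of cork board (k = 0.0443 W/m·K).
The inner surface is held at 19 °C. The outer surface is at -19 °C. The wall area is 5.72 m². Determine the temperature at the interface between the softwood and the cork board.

Treating each layer as a thermal resistance in series:
R_softwood = L/(kA) = 0.165/(0.135×5.72) = 0.2137 K/W
R_cork board = L/(kA) = 0.045/(0.0443×5.72) = 0.1776 K/W
R_total = 0.3913 K/W;  Q = ΔT/R_total = 38/0.3913 = 97.12 W
T_interface = T_inner − Q·ΣR(inner→interface) = 19 − 97.1×0.2137

T ≈ -1.75 °C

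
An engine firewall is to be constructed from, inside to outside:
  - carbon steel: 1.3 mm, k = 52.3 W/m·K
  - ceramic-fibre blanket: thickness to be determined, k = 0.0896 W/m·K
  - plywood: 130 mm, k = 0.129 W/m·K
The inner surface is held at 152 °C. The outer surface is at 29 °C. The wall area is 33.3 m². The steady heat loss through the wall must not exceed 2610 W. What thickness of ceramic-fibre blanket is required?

L ≈ 50.3 mm

Thermal resistances in series:
R_carbon steel = L/(kA) = 0.0013/(52.3×33.3) = 7.464×10^-7 K/W
R_plywood = L/(kA) = 0.13/(0.129×33.3) = 0.03026 K/W
Sum of the known resistances R_other = 0.03026 K/W
Required total resistance R_tot = ΔT/Q_allow = 123/2610 = 0.04713 K/W
R_ceramic-fibre blanket = R_tot − R_other = 0.01686 K/W
L = R·k·A = 0.01686×0.0896×33.3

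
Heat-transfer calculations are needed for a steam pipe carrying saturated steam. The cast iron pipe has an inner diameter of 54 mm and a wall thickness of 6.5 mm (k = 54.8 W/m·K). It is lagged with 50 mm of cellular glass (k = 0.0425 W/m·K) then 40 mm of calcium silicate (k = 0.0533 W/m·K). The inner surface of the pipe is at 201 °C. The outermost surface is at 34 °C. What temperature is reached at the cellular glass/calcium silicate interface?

T ≈ 76.5 °C

Treating each annulus and film as a series resistance:
R_cast iron pipe wall = ln(33.5/27)/(2π×54.8×1) = 6.265×10^-4 K/W
R_cellular glass = ln(83.5/33.5)/(2π×0.0425×1) = 3.42 K/W
R_calcium silicate = ln(123.5/83.5)/(2π×0.0533×1) = 1.169 K/W
R_total = 4.589 K/W
Q = ΔT/R_total = 167/4.589
Q = 36.4 W/m
T_interface = T_inner − Q·ΣR(inner→interface) = 201 − 36.4×3.421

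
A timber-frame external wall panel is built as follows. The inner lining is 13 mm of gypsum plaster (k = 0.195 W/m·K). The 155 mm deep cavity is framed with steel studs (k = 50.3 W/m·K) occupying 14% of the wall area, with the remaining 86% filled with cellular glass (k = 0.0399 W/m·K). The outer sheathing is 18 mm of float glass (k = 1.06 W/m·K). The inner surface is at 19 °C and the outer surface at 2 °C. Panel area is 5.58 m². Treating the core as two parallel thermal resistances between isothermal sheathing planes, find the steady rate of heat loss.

Sheathing layers in series; stud and cavity paths in parallel between them.
R_inner = 0.013/(0.195×5.58) = 0.01195 K/W
R_stud  = 0.155/(50.3×0.14×5.58) = 0.003945 K/W
R_cav   = 0.155/(0.0399×0.86×5.58) = 0.8095 K/W
1/R_core = 1/R_stud + 1/R_cav → R_core = 0.003925 K/W
R_outer = 0.018/(1.06×5.58) = 0.003043 K/W
R_total = 0.01892 K/W
Q = ΔT/R_total = 17/0.01892

Q ≈ 899 W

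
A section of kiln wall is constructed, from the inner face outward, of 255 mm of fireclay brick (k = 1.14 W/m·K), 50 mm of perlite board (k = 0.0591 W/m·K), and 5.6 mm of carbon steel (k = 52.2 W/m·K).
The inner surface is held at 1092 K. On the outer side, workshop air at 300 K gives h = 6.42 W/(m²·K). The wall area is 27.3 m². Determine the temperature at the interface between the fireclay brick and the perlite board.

T ≈ 947 K

Treating each layer as a thermal resistance in series:
R_fireclay brick = L/(kA) = 0.255/(1.14×27.3) = 0.008194 K/W
R_perlite board = L/(kA) = 0.05/(0.0591×27.3) = 0.03099 K/W
R_carbon steel = L/(kA) = 0.0056/(52.2×27.3) = 3.93×10^-6 K/W
R_outer film = 1/(h_o·A) = 1/(6.42×27.3) = 0.005706 K/W
R_total = 0.04489 K/W;  Q = ΔT/R_total = 792/0.04489 = 17640 W
T_interface = T_inner − Q·ΣR(inner→interface) = 1092 − 17600×0.008194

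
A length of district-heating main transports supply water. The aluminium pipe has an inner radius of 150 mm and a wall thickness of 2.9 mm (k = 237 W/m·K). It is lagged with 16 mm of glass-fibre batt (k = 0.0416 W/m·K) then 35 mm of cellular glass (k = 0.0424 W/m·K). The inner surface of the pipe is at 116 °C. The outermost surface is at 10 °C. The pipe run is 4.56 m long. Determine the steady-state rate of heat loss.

For a radial system each layer contributes R = ln(r_out/r_in)/(2πkL); films add R = 1/(hA).
R_aluminium pipe wall = ln(152.9/150)/(2π×237×4.56) = 2.82×10^-6 K/W
R_glass-fibre batt = ln(168.9/152.9)/(2π×0.0416×4.56) = 0.0835 K/W
R_cellular glass = ln(203.9/168.9)/(2π×0.0424×4.56) = 0.155 K/W
R_total = 0.2385 K/W
Q = ΔT/R_total = 106/0.2385

Q ≈ 444 W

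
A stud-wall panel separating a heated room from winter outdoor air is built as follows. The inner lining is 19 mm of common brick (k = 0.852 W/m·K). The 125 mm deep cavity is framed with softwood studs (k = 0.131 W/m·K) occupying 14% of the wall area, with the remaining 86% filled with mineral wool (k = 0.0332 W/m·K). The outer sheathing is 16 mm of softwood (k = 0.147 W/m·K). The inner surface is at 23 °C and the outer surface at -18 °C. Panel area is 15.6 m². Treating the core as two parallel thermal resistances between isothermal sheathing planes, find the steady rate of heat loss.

Sheathing layers in series; stud and cavity paths in parallel between them.
R_inner = 0.019/(0.852×15.6) = 0.00143 K/W
R_stud  = 0.125/(0.131×0.14×15.6) = 0.4369 K/W
R_cav   = 0.125/(0.0332×0.86×15.6) = 0.2806 K/W
1/R_core = 1/R_stud + 1/R_cav → R_core = 0.1709 K/W
R_outer = 0.016/(0.147×15.6) = 0.006977 K/W
R_total = 0.1793 K/W
Q = ΔT/R_total = 41/0.1793

Q ≈ 229 W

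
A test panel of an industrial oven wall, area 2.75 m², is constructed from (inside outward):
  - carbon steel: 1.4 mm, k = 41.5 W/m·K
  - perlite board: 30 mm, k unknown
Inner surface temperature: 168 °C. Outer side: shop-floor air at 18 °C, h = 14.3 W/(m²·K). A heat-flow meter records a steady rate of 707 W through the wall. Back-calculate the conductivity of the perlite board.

k ≈ 0.0584 W/(m·K)

Thermal resistances in series:
R_carbon steel = L/(kA) = 0.0014/(41.5×2.75) = 1.227×10^-5 K/W
R_outer film = 1/(h_o·A) = 1/(14.3×2.75) = 0.02543 K/W
Sum of known resistances R_other = 0.02544 K/W
Total R = ΔT/Q = 150/707 = 0.2122 K/W
R_perlite board = R_total − R_other = 0.1867 K/W
k = L/(R·A) = 0.03/(0.1867×2.75)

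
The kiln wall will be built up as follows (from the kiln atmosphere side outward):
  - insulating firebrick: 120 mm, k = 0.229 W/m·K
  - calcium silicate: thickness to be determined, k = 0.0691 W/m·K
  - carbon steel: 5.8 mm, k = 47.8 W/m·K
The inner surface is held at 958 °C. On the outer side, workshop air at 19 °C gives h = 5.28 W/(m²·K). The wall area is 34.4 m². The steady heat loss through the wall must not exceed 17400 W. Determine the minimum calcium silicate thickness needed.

Model the wall as resistances in series:
R_insulating firebrick = L/(kA) = 0.12/(0.229×34.4) = 0.01523 K/W
R_carbon steel = L/(kA) = 0.0058/(47.8×34.4) = 3.527×10^-6 K/W
R_outer film = 1/(h_o·A) = 1/(5.28×34.4) = 0.005506 K/W
Sum of the known resistances R_other = 0.02074 K/W
Required total resistance R_tot = ΔT/Q_allow = 939/17400 = 0.05397 K/W
R_calcium silicate = R_tot − R_other = 0.03322 K/W
L = R·k·A = 0.03322×0.0691×34.4

L ≈ 79 mm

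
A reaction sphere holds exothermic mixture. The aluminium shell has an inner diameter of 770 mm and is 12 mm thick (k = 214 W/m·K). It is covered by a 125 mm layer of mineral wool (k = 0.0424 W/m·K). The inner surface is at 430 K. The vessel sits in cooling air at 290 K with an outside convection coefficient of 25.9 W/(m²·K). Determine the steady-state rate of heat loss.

Each spherical layer contributes R = (1/r_i − 1/r_o)/(4πk):
R_aluminium shell = (1/0.385 − 1/0.397)/(4π×214) = 2.919×10^-5 K/W
R_mineral wool = (1/0.397 − 1/0.522)/(4π×0.0424) = 1.132 K/W
R_outer film = 1/(h·4πr_o²) = 1/(25.9×4π×0.522²) = 0.01128 K/W
R_total = 1.143 K/W
Q = ΔT/R_total = 140/1.143

Q ≈ 122 W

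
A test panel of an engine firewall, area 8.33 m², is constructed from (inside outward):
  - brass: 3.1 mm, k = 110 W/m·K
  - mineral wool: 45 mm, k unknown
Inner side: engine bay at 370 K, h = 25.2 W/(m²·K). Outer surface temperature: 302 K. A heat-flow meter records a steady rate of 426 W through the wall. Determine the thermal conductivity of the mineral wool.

k ≈ 0.0349 W/(m·K)

Using the resistance-network approach (series):
R_inner film = 1/(h_i·A) = 1/(25.2×8.33) = 0.004764 K/W
R_brass = L/(kA) = 0.0031/(110×8.33) = 3.383×10^-6 K/W
Sum of known resistances R_other = 0.004767 K/W
Total R = ΔT/Q = 68/426 = 0.1596 K/W
R_mineral wool = R_total − R_other = 0.1549 K/W
k = L/(R·A) = 0.045/(0.1549×8.33)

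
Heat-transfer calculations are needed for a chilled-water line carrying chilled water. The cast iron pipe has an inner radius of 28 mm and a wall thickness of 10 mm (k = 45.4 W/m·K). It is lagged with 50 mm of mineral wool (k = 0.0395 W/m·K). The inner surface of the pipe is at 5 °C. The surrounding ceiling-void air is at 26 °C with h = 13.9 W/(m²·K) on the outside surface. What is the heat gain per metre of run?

q′ ≈ 5.97 W/m

Treating each annulus and film as a series resistance:
R_cast iron pipe wall = ln(38/28)/(2π×45.4×1) = 0.001071 K/W
R_mineral wool = ln(88/38)/(2π×0.0395×1) = 3.384 K/W
R_outer film = 1/(h_o·2πr_oL) = 1/(13.9×2π×0.088×1) = 0.1301 K/W
R_total = 3.515 K/W
Q = ΔT/R_total = 21/3.515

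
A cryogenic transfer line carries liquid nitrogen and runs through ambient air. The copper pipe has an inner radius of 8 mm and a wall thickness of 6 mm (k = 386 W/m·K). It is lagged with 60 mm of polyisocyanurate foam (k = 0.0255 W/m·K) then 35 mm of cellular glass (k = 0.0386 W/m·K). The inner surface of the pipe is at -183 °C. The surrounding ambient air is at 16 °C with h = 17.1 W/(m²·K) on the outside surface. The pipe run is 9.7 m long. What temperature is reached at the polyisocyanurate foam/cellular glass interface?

T ≈ -11.7 °C

For a radial system each layer contributes R = ln(r_out/r_in)/(2πkL); films add R = 1/(hA).
R_copper pipe wall = ln(14/8)/(2π×386×9.7) = 2.379×10^-5 K/W
R_polyisocyanurate foam = ln(74/14)/(2π×0.0255×9.7) = 1.071 K/W
R_cellular glass = ln(109/74)/(2π×0.0386×9.7) = 0.1646 K/W
R_outer film = 1/(h_o·2πr_oL) = 1/(17.1×2π×0.109×9.7) = 0.008803 K/W
R_total = 1.245 K/W
Q = ΔT/R_total = 199/1.245
Q = 160 W
T_interface = T_inner + Q·ΣR(inner→interface) = -183 + 160×1.071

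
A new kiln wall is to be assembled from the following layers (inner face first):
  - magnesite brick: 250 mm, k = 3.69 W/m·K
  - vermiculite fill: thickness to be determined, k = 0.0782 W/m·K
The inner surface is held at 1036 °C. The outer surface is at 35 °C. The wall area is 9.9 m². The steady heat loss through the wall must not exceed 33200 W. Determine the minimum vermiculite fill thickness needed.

L ≈ 18 mm

Thermal resistances in series:
R_magnesite brick = L/(kA) = 0.25/(3.69×9.9) = 0.006844 K/W
Sum of the known resistances R_other = 0.006844 K/W
Required total resistance R_tot = ΔT/Q_allow = 1001/33200 = 0.03015 K/W
R_vermiculite fill = R_tot − R_other = 0.02331 K/W
L = R·k·A = 0.02331×0.0782×9.9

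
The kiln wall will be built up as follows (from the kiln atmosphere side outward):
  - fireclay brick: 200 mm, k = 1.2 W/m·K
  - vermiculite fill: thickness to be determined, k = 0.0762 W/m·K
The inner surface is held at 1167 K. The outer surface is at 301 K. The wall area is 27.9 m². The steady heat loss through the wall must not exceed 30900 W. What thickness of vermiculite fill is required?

Series thermal resistances:
R_fireclay brick = L/(kA) = 0.2/(1.2×27.9) = 0.005974 K/W
Sum of the known resistances R_other = 0.005974 K/W
Required total resistance R_tot = ΔT/Q_allow = 866/30900 = 0.02803 K/W
R_vermiculite fill = R_tot − R_other = 0.02205 K/W
L = R·k·A = 0.02205×0.0762×27.9

L ≈ 46.9 mm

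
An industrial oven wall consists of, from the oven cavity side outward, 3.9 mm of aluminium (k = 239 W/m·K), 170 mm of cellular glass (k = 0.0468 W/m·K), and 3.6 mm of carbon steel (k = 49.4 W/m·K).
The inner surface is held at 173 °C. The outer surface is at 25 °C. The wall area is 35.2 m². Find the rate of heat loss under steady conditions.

Q ≈ 1430 W

Treating each layer as a thermal resistance in series:
R_aluminium = L/(kA) = 0.0039/(239×35.2) = 4.636×10^-7 K/W
R_cellular glass = L/(kA) = 0.17/(0.0468×35.2) = 0.1032 K/W
R_carbon steel = L/(kA) = 0.0036/(49.4×35.2) = 2.07×10^-6 K/W
R_total = 0.1032 K/W
Q = ΔT / R_total = 148 / 0.1032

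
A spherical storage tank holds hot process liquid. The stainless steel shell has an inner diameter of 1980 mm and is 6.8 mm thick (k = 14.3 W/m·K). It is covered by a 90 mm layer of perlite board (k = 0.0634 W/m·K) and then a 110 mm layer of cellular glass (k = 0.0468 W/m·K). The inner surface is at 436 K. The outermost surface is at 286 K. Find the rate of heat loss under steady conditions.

Q ≈ 605 W

Each spherical layer contributes R = (1/r_i − 1/r_o)/(4πk):
R_stainless steel shell = (1/0.99 − 1/0.9968)/(4π×14.3) = 3.835×10^-5 K/W
R_perlite board = (1/0.9968 − 1/1.0868)/(4π×0.0634) = 0.1043 K/W
R_cellular glass = (1/1.0868 − 1/1.1968)/(4π×0.0468) = 0.1438 K/W
R_total = 0.2481 K/W
Q = ΔT/R_total = 150/0.2481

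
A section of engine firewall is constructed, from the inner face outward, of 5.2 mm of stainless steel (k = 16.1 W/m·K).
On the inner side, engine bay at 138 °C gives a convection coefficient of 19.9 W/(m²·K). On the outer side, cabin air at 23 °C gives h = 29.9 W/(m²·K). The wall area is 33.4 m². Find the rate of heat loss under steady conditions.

Q ≈ 45700 W

Thermal resistances in series:
R_inner film = 1/(h_i·A) = 1/(19.9×33.4) = 0.001505 K/W
R_stainless steel = L/(kA) = 0.0052/(16.1×33.4) = 9.67×10^-6 K/W
R_outer film = 1/(h_o·A) = 1/(29.9×33.4) = 0.001001 K/W
R_total = 0.002516 K/W
Q = ΔT / R_total = 115 / 0.002516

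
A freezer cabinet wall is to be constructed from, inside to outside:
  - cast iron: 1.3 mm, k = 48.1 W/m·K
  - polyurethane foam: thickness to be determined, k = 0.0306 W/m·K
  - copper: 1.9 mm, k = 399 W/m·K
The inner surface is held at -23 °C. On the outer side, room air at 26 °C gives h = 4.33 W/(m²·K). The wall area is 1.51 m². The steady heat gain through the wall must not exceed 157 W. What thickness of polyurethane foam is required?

Using the resistance-network approach (series):
R_cast iron = L/(kA) = 0.0013/(48.1×1.51) = 1.79×10^-5 K/W
R_copper = L/(kA) = 0.0019/(399×1.51) = 3.154×10^-6 K/W
R_outer film = 1/(h_o·A) = 1/(4.33×1.51) = 0.1529 K/W
Sum of the known resistances R_other = 0.153 K/W
Required total resistance R_tot = ΔT/Q_allow = 49/157 = 0.3121 K/W
R_polyurethane foam = R_tot − R_other = 0.1591 K/W
L = R·k·A = 0.1591×0.0306×1.51

L ≈ 7.35 mm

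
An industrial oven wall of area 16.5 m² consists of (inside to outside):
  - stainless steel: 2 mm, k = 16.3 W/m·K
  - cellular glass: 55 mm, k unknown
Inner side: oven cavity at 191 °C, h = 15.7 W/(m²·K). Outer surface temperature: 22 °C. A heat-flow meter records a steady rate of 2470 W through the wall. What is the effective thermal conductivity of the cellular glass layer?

Using the resistance-network approach (series):
R_inner film = 1/(h_i·A) = 1/(15.7×16.5) = 0.00386 K/W
R_stainless steel = L/(kA) = 0.002/(16.3×16.5) = 7.436×10^-6 K/W
Sum of known resistances R_other = 0.003868 K/W
Total R = ΔT/Q = 169/2470 = 0.06842 K/W
R_cellular glass = R_total − R_other = 0.06455 K/W
k = L/(R·A) = 0.055/(0.06455×16.5)

k ≈ 0.0516 W/(m·K)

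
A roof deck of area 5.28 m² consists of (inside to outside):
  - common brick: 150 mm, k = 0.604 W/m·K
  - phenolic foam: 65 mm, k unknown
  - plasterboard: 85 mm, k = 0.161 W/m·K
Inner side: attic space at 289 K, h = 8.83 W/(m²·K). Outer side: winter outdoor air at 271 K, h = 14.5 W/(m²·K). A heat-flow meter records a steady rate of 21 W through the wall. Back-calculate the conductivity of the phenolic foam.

k ≈ 0.0182 W/(m·K)

Series thermal resistances:
R_inner film = 1/(h_i·A) = 1/(8.83×5.28) = 0.02145 K/W
R_common brick = L/(kA) = 0.15/(0.604×5.28) = 0.04703 K/W
R_plasterboard = L/(kA) = 0.085/(0.161×5.28) = 0.09999 K/W
R_outer film = 1/(h_o·A) = 1/(14.5×5.28) = 0.01306 K/W
Sum of known resistances R_other = 0.1815 K/W
Total R = ΔT/Q = 18/21 = 0.8571 K/W
R_phenolic foam = R_total − R_other = 0.6756 K/W
k = L/(R·A) = 0.065/(0.6756×5.28)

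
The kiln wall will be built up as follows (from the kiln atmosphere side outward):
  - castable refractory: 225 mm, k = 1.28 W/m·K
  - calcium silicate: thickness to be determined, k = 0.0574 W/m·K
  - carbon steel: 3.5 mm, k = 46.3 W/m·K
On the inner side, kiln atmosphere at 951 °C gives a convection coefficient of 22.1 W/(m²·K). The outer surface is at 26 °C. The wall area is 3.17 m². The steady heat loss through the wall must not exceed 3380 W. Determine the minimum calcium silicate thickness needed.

L ≈ 37.1 mm

Series thermal resistances:
R_inner film = 1/(h_i·A) = 1/(22.1×3.17) = 0.01427 K/W
R_castable refractory = L/(kA) = 0.225/(1.28×3.17) = 0.05545 K/W
R_carbon steel = L/(kA) = 0.0035/(46.3×3.17) = 2.385×10^-5 K/W
Sum of the known resistances R_other = 0.06975 K/W
Required total resistance R_tot = ΔT/Q_allow = 925/3380 = 0.2737 K/W
R_calcium silicate = R_tot − R_other = 0.2039 K/W
L = R·k·A = 0.2039×0.0574×3.17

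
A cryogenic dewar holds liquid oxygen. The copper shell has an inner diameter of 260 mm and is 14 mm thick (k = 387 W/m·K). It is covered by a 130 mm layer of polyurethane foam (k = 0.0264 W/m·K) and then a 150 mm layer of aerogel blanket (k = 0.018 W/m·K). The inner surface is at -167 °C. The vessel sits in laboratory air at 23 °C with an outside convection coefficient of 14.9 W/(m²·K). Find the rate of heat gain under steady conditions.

Radial (spherical) resistances in series:
R_copper shell = (1/0.13 − 1/0.144)/(4π×387) = 1.538×10^-4 K/W
R_polyurethane foam = (1/0.144 − 1/0.274)/(4π×0.0264) = 9.932 K/W
R_aerogel blanket = (1/0.274 − 1/0.424)/(4π×0.018) = 5.708 K/W
R_outer film = 1/(h·4πr_o²) = 1/(14.9×4π×0.424²) = 0.02971 K/W
R_total = 15.67 K/W
Q = ΔT/R_total = 190/15.67

Q ≈ 12.1 W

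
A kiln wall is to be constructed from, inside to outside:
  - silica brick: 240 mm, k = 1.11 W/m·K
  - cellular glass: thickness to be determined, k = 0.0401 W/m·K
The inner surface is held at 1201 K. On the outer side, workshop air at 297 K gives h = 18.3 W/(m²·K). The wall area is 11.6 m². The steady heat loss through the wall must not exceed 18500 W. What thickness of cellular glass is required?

L ≈ 11.9 mm

Treating each layer as a thermal resistance in series:
R_silica brick = L/(kA) = 0.24/(1.11×11.6) = 0.01864 K/W
R_outer film = 1/(h_o·A) = 1/(18.3×11.6) = 0.004711 K/W
Sum of the known resistances R_other = 0.02335 K/W
Required total resistance R_tot = ΔT/Q_allow = 904/18500 = 0.04886 K/W
R_cellular glass = R_tot − R_other = 0.02551 K/W
L = R·k·A = 0.02551×0.0401×11.6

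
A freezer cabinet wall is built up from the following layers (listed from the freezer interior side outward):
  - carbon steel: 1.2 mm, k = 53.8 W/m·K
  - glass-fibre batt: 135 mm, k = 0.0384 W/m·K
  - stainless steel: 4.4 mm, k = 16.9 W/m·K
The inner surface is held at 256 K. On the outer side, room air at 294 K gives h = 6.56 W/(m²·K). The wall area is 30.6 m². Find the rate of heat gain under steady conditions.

Q ≈ 317 W

Series thermal resistances:
R_carbon steel = L/(kA) = 0.0012/(53.8×30.6) = 7.289×10^-7 K/W
R_glass-fibre batt = L/(kA) = 0.135/(0.0384×30.6) = 0.1149 K/W
R_stainless steel = L/(kA) = 0.0044/(16.9×30.6) = 8.508×10^-6 K/W
R_outer film = 1/(h_o·A) = 1/(6.56×30.6) = 0.004982 K/W
R_total = 0.1199 K/W
Q = ΔT / R_total = 38 / 0.1199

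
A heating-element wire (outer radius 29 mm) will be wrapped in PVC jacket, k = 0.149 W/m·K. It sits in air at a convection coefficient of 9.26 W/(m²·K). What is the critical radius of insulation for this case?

For a cylinder r_cr = k/h = 0.149/9.26
r_cr = 16.1 mm; since the bare radius (29 mm) is above r_cr, any added insulation will reduce heat loss.

r_cr ≈ 16.1 mm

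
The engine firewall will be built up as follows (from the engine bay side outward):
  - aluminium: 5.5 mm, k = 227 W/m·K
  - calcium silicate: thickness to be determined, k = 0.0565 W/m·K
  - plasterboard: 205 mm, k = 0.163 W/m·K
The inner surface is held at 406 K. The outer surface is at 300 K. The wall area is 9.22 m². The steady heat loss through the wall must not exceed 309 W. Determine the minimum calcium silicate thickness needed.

L ≈ 108 mm

Treating each layer as a thermal resistance in series:
R_aluminium = L/(kA) = 0.0055/(227×9.22) = 2.628×10^-6 K/W
R_plasterboard = L/(kA) = 0.205/(0.163×9.22) = 0.1364 K/W
Sum of the known resistances R_other = 0.1364 K/W
Required total resistance R_tot = ΔT/Q_allow = 106/309 = 0.343 K/W
R_calcium silicate = R_tot − R_other = 0.2066 K/W
L = R·k·A = 0.2066×0.0565×9.22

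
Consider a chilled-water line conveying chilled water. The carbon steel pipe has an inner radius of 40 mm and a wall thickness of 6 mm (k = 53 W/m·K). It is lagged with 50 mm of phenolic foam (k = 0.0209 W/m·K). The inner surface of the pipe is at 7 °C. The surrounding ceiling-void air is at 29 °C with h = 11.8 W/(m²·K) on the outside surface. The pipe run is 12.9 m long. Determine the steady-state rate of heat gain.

For a radial system each layer contributes R = ln(r_out/r_in)/(2πkL); films add R = 1/(hA).
R_carbon steel pipe wall = ln(46/40)/(2π×53×12.9) = 3.253×10^-5 K/W
R_phenolic foam = ln(96/46)/(2π×0.0209×12.9) = 0.4343 K/W
R_outer film = 1/(h_o·2πr_oL) = 1/(11.8×2π×0.096×12.9) = 0.01089 K/W
R_total = 0.4452 K/W
Q = ΔT/R_total = 22/0.4452

Q ≈ 49.4 W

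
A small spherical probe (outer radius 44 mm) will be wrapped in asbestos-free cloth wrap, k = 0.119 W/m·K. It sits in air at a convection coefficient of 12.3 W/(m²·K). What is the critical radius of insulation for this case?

For a sphere r_cr = 2k/h = 2×0.119/12.3
r_cr = 19.3 mm; since the bare radius (44 mm) is above r_cr, any added insulation will reduce heat loss.

r_cr ≈ 19.3 mm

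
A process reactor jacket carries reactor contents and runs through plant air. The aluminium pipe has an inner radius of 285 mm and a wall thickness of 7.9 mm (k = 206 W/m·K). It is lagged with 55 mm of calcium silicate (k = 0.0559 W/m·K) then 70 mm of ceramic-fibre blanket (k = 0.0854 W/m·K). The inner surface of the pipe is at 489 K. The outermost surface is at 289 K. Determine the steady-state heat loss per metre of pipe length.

Per-layer cylindrical resistances, series-summed:
R_aluminium pipe wall = ln(292.9/285)/(2π×206×1) = 2.112×10^-5 K/W
R_calcium silicate = ln(347.9/292.9)/(2π×0.0559×1) = 0.4899 K/W
R_ceramic-fibre blanket = ln(417.9/347.9)/(2π×0.0854×1) = 0.3417 K/W
R_total = 0.8316 K/W
Q = ΔT/R_total = 200/0.8316

q′ ≈ 240 W/m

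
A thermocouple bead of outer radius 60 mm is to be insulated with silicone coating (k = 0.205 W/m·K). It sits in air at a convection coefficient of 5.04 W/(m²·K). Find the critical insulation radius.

For a sphere r_cr = 2k/h = 2×0.205/5.04
r_cr = 81.3 mm; since the bare radius (60 mm) is below r_cr, adding a thin layer of insulation will *increase* heat loss.

r_cr ≈ 81.3 mm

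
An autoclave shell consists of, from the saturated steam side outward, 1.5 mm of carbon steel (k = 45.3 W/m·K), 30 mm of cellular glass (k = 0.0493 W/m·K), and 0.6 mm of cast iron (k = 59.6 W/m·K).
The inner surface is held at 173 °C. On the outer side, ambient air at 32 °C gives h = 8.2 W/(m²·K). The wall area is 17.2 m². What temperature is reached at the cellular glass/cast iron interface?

T ≈ 55.5 °C

Series thermal resistances:
R_carbon steel = L/(kA) = 0.0015/(45.3×17.2) = 1.925×10^-6 K/W
R_cellular glass = L/(kA) = 0.03/(0.0493×17.2) = 0.03538 K/W
R_cast iron = L/(kA) = 0.0006/(59.6×17.2) = 5.853×10^-7 K/W
R_outer film = 1/(h_o·A) = 1/(8.2×17.2) = 0.00709 K/W
R_total = 0.04247 K/W;  Q = ΔT/R_total = 141/0.04247 = 3320 W
T_interface = T_inner − Q·ΣR(inner→interface) = 173 − 3320×0.03538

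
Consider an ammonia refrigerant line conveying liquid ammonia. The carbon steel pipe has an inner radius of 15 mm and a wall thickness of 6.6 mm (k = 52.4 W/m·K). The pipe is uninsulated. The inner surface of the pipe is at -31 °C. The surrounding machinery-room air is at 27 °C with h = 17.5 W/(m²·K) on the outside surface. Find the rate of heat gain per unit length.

Per-layer cylindrical resistances, series-summed:
R_carbon steel pipe wall = ln(21.6/15)/(2π×52.4×1) = 0.001108 K/W
R_outer film = 1/(h_o·2πr_oL) = 1/(17.5×2π×0.0216×1) = 0.421 K/W
R_total = 0.4222 K/W
Q = ΔT/R_total = 58/0.4222

q′ ≈ 137 W/m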